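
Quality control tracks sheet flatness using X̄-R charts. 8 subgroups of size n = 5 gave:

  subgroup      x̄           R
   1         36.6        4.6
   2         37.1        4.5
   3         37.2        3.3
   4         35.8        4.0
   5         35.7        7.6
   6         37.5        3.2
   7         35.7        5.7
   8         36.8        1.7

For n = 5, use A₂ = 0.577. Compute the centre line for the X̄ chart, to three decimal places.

X̄̄ = (36.6 + 37.1 + 37.2 + 35.8 + 35.7 + 37.5 + 35.7 + 36.8) / 8 = 292.4000 / 8 = 36.5500
CL = X̄̄ = 36.5500

36.550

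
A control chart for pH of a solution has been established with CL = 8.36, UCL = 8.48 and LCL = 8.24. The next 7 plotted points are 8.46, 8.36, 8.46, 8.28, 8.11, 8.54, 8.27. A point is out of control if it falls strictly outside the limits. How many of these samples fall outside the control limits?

2

Compare each point to [8.24, 8.48]: sample 5 = 8.11 < LCL; sample 6 = 8.54 > UCL.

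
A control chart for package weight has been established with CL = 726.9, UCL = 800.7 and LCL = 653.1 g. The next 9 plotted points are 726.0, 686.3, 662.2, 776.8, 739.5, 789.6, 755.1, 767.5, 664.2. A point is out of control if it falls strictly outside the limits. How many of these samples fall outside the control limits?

0

All 9 points lie within [653.1, 800.7].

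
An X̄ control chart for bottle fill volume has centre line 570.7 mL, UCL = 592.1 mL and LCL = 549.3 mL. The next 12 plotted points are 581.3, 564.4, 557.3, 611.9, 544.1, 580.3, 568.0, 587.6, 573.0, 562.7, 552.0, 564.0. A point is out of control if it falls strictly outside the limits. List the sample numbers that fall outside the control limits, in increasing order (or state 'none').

Compare each point to [549.3, 592.1]: sample 4 = 611.9 > UCL; sample 5 = 544.1 < LCL.

4, 5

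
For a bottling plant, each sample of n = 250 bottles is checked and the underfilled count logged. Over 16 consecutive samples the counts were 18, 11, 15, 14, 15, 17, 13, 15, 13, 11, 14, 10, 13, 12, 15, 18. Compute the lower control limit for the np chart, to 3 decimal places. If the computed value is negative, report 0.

p̄ = Σdᵢ / (k·n) = 224 / (16 × 250) = 0.05600
LCL = np̄ − 3·√(np̄(1−p̄)) = 14.0000 − 3 × 3.6354 = 3.0939

3.094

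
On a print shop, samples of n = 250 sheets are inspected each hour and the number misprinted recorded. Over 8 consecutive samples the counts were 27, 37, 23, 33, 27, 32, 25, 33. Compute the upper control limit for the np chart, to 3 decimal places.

44.956

p̄ = Σdᵢ / (k·n) = 237 / (8 × 250) = 0.11850
UCL = np̄ + 3·√(np̄(1−p̄)) = 29.6250 + 3 × √(29.6250×0.88150) = 29.6250 + 3 × 5.1102 = 44.9557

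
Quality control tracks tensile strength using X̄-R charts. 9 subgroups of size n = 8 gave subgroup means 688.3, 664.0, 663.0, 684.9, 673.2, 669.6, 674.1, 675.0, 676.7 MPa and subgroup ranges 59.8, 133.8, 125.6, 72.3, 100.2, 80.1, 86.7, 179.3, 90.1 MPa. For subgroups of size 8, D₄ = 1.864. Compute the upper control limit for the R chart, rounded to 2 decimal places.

192.18

R̄ = (59.8 + 133.8 + 125.6 + 72.3 + 100.2 + 80.1 + 86.7 + 179.3 + 90.1) / 9 = 927.9000 / 9 = 103.1000
UCL_R = D₄·R̄ = 1.864 × 103.1000 = 192.1784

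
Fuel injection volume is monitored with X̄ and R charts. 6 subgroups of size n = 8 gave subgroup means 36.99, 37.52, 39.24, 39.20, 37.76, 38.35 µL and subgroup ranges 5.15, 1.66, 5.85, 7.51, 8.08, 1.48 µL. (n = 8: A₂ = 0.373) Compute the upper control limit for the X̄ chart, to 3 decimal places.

40.025

X̄̄ = (36.99 + 37.52 + 39.24 + 39.20 + 37.76 + 38.35) / 6 = 229.0600 / 6 = 38.1767
R̄ = (5.15 + 1.66 + 5.85 + 7.51 + 8.08 + 1.48) / 6 = 29.7300 / 6 = 4.9550
UCL = X̄̄ + A₂·R̄ = 38.1767 + 0.373 × 4.9550 = 40.0249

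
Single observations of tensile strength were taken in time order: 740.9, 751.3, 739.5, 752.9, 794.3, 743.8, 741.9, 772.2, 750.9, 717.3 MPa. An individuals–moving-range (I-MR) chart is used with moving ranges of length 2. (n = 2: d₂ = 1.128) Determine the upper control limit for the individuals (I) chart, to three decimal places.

X̄ = (740.9 + 751.3 + 739.5 + 752.9 + 794.3 + 743.8 + 741.9 + 772.2 + 750.9 + 717.3) / 10 = 750.5000
Moving ranges: 10.4, 11.8, 13.4, 41.4, 50.5, 1.9, 30.3, 21.3, 33.6; M̄R̄ = 214.6000 / 9 = 23.8444
UCL = X̄ + 3·M̄R̄/d₂ = 750.5000 + 3 × 23.8444 / 1.128 = 813.9161

813.916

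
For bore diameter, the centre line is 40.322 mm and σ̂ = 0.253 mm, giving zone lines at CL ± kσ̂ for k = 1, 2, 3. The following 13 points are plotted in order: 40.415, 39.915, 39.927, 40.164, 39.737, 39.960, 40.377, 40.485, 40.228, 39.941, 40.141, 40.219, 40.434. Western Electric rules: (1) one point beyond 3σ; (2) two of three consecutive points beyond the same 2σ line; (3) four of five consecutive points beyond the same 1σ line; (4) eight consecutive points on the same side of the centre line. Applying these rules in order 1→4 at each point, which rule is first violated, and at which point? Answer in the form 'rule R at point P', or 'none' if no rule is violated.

rule 3 at point 6

Zone of each point (C = within 1σ̂, B = 1σ̂–2σ̂, A = 2σ̂–3σ̂, * = beyond 3σ̂; sign = side of CL): 1:+C, 2:-B, 3:-B, 4:-C, 5:-A, 6:-B, 7:+C, 8:+C, 9:-C, 10:-B, 11:-C, 12:-C, 13:+C
Rule 3 (four of five consecutive points beyond the same 1σ limit) is satisfied at point 6.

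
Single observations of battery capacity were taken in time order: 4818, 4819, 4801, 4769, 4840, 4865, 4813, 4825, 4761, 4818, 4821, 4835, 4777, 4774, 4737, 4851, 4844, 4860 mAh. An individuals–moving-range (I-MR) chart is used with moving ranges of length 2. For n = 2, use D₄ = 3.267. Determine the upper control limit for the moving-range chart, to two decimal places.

112.23

Moving ranges: 1, 18, 32, 71, 25, 52, 12, 64, 57, 3, 14, 58, 3, 37, 114, 7, 16; M̄R̄ = 584.0000 / 17 = 34.3529
UCL_MR = D₄·M̄R̄ = 3.267 × 34.3529 = 112.2311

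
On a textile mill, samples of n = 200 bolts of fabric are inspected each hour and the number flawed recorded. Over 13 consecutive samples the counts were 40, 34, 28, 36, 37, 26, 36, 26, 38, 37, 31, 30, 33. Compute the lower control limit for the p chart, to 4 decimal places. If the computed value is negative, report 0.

p̄ = Σdᵢ / (k·n) = 432 / (13 × 200) = 0.16615
LCL = p̄ − 3·√(p̄(1−p̄)/n) = 0.16615 − 3 × 0.02632 = 0.08719

0.0872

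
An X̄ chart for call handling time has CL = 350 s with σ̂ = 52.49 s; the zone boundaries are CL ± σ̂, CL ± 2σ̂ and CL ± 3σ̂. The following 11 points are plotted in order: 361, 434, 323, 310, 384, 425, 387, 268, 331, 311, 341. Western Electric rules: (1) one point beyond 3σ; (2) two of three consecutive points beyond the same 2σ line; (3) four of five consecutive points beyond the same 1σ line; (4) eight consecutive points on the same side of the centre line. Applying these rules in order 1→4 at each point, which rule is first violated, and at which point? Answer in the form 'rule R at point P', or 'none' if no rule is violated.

none

Zone of each point (C = within 1σ̂, B = 1σ̂–2σ̂, A = 2σ̂–3σ̂, * = beyond 3σ̂; sign = side of CL): 1:+C, 2:+B, 3:-C, 4:-C, 5:+C, 6:+B, 7:+C, 8:-B, 9:-C, 10:-C, 11:-C
No rule fires across all 11 points.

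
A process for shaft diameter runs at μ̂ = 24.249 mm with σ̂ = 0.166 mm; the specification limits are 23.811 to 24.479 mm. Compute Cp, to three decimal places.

0.671

Cp = (USL − LSL) / (6σ̂) = (24.479 − 23.811) / (6 × 0.166) = 0.6680 / 0.9960 = 0.6707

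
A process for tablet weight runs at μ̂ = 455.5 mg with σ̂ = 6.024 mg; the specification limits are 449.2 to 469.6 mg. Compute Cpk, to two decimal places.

Cpu = (USL − μ̂) / (3σ̂) = (469.6 − 455.5) / (3 × 6.024) = 0.7802; Cpl = (μ̂ − LSL) / (3σ̂) = (455.5 − 449.2) / (3 × 6.024) = 0.3486; Cpk = min(Cpu, Cpl) = 0.3486

0.35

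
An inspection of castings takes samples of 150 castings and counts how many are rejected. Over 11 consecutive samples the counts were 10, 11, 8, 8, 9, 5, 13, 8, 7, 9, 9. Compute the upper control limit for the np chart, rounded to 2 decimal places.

p̄ = Σdᵢ / (k·n) = 97 / (11 × 150) = 0.05879
UCL = np̄ + 3·√(np̄(1−p̄)) = 8.8182 + 3 × √(8.8182×0.94121) = 8.8182 + 3 × 2.8809 = 17.4610

17.46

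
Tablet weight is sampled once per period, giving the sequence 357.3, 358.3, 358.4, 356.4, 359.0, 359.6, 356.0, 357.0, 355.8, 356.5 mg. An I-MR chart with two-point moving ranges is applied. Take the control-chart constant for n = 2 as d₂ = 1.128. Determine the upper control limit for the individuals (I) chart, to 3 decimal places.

X̄ = (357.3 + 358.3 + 358.4 + 356.4 + 359.0 + 359.6 + 356.0 + 357.0 + 355.8 + 356.5) / 10 = 357.4300
Moving ranges: 1.0, 0.1, 2.0, 2.6, 0.6, 3.6, 1.0, 1.2, 0.7; M̄R̄ = 12.8000 / 9 = 1.4222
UCL = X̄ + 3·M̄R̄/d₂ = 357.4300 + 3 × 1.4222 / 1.128 = 361.2125

361.213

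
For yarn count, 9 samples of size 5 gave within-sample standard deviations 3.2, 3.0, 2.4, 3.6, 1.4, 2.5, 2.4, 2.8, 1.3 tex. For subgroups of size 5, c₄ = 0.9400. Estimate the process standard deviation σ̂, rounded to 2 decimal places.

s̄ = (3.2 + 3.0 + 2.4 + 3.6 + 1.4 + 2.5 + 2.4 + 2.8 + 1.3) / 9 = 2.5111
σ̂ = s̄ / c₄ = 2.5111 / 0.9400 = 2.6714

2.67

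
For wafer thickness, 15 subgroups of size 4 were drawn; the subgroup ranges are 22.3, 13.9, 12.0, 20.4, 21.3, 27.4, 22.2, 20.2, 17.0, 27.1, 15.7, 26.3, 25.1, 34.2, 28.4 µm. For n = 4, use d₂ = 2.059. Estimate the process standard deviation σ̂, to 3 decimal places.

10.798

R̄ = (22.3 + 13.9 + 12.0 + 20.4 + 21.3 + 27.4 + 22.2 + 20.2 + 17.0 + 27.1 + 15.7 + 26.3 + 25.1 + 34.2 + 28.4) / 15 = 22.2333
σ̂ = R̄ / d₂ = 22.2333 / 2.059 = 10.7981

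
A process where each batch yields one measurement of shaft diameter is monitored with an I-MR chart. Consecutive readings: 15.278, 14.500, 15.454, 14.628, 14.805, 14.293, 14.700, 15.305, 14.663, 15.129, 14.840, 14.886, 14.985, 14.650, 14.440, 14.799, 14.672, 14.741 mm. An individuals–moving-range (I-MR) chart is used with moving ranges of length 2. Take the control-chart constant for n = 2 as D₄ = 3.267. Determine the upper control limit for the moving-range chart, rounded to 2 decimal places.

Moving ranges: 0.778, 0.954, 0.826, 0.177, 0.512, 0.407, 0.605, 0.642, 0.466, 0.289, 0.046, 0.099, 0.335, 0.210, 0.359, 0.127, 0.069; M̄R̄ = 6.9010 / 17 = 0.4059
UCL_MR = D₄·M̄R̄ = 3.267 × 0.4059 = 1.3262

1.33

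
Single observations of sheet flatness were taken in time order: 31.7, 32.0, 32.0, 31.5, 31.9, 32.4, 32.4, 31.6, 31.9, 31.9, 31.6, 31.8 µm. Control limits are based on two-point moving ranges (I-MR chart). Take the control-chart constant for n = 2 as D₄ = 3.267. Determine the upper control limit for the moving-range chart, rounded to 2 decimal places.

Moving ranges: 0.3, 0.0, 0.5, 0.4, 0.5, 0.0, 0.8, 0.3, 0.0, 0.3, 0.2; M̄R̄ = 3.3000 / 11 = 0.3000
UCL_MR = D₄·M̄R̄ = 3.267 × 0.3000 = 0.9801

0.98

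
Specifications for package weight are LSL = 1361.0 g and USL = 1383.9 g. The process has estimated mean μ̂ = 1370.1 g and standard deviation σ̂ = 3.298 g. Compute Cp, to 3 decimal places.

Cp = (USL − LSL) / (6σ̂) = (1383.9 − 1361.0) / (6 × 3.298) = 22.9000 / 19.7880 = 1.1573

1.157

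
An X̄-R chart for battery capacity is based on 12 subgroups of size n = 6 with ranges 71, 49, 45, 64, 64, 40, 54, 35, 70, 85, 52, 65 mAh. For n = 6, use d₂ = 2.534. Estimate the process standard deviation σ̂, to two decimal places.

22.82

R̄ = (71 + 49 + 45 + 64 + 64 + 40 + 54 + 35 + 70 + 85 + 52 + 65) / 12 = 57.8333
σ̂ = R̄ / d₂ = 57.8333 / 2.534 = 22.8229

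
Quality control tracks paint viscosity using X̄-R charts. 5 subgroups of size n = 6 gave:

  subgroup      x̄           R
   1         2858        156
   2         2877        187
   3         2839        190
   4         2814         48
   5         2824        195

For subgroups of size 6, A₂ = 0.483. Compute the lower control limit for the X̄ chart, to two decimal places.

2767.44

X̄̄ = (2858 + 2877 + 2839 + 2814 + 2824) / 5 = 14212.0000 / 5 = 2842.4000
R̄ = (156 + 187 + 190 + 48 + 195) / 5 = 776.0000 / 5 = 155.2000
LCL = X̄̄ − A₂·R̄ = 2842.4000 − 0.483 × 155.2000 = 2767.4384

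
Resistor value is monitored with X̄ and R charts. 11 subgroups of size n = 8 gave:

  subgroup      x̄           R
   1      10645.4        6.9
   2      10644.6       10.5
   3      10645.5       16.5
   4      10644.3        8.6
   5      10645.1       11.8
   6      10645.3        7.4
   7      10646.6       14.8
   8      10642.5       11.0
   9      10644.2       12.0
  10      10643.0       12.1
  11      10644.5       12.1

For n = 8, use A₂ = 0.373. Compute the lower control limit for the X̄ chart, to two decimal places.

X̄̄ = (10645.4 + 10644.6 + 10645.5 + 10644.3 + 10645.1 + 10645.3 + 10646.6 + 10642.5 + 10644.2 + 10643.0 + 10644.5) / 11 = 117091.0000 / 11 = 10644.6364
R̄ = (6.9 + 10.5 + 16.5 + 8.6 + 11.8 + 7.4 + 14.8 + 11.0 + 12.0 + 12.1 + 12.1) / 11 = 123.7000 / 11 = 11.2455
LCL = X̄̄ − A₂·R̄ = 10644.6364 − 0.373 × 11.2455 = 10640.4418

10640.44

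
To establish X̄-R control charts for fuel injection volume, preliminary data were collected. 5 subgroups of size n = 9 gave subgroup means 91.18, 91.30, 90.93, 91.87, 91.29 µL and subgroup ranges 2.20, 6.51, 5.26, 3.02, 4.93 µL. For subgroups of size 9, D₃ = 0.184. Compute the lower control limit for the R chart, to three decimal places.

0.807

R̄ = (2.20 + 6.51 + 5.26 + 3.02 + 4.93) / 5 = 21.9200 / 5 = 4.3840
LCL_R = D₃·R̄ = 0.184 × 4.3840 = 0.8067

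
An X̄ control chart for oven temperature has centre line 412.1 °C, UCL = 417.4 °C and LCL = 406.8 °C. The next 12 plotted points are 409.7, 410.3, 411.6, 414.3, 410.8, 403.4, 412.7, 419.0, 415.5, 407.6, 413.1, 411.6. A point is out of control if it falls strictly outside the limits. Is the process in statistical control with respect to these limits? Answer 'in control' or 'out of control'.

Compare each point to [406.8, 417.4]: sample 6 = 403.4 < LCL; sample 8 = 419.0 > UCL.

out of control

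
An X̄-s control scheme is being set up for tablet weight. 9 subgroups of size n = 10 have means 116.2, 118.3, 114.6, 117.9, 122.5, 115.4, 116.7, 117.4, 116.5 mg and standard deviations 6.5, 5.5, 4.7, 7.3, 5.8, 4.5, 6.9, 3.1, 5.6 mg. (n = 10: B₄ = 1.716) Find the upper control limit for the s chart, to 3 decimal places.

s̄ = (6.5 + 5.5 + 4.7 + 7.3 + 5.8 + 4.5 + 6.9 + 3.1 + 5.6) / 9 = 5.5444
UCL_s = B₄·s̄ = 1.716 × 5.5444 = 9.5143

9.514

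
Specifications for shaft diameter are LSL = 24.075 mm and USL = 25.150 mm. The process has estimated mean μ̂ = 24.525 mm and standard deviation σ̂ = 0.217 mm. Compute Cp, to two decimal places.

Cp = (USL − LSL) / (6σ̂) = (25.150 − 24.075) / (6 × 0.217) = 1.0750 / 1.3020 = 0.8257

0.83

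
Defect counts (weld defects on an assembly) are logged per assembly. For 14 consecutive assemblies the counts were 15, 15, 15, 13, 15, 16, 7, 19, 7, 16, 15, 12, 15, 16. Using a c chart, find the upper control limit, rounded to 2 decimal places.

c̄ = (15 + 15 + 15 + 13 + 15 + 16 + 7 + 19 + 7 + 16 + 15 + 12 + 15 + 16) / 14 = 196 / 14 = 14.0000
UCL = c̄ + 3√c̄ = 14.0000 + 3 × √14.0000 = 14.0000 + 3 × 3.7417 = 25.2250

25.22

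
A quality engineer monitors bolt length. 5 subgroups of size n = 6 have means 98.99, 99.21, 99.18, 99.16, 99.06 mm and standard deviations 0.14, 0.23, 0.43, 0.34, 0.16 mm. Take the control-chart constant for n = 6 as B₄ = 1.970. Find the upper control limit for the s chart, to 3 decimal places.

s̄ = (0.14 + 0.23 + 0.43 + 0.34 + 0.16) / 5 = 0.2600
UCL_s = B₄·s̄ = 1.970 × 0.2600 = 0.5122

0.512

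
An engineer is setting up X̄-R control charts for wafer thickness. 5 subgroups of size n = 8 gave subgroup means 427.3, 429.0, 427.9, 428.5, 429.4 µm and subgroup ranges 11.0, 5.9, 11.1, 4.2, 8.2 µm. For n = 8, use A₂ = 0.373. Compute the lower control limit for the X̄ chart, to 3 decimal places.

425.406

X̄̄ = (427.3 + 429.0 + 427.9 + 428.5 + 429.4) / 5 = 2142.1000 / 5 = 428.4200
R̄ = (11.0 + 5.9 + 11.1 + 4.2 + 8.2) / 5 = 40.4000 / 5 = 8.0800
LCL = X̄̄ − A₂·R̄ = 428.4200 − 0.373 × 8.0800 = 425.4062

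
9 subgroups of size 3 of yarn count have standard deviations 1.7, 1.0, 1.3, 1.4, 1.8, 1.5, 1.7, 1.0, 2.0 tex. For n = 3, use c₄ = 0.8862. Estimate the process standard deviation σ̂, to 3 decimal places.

1.680

s̄ = (1.7 + 1.0 + 1.3 + 1.4 + 1.8 + 1.5 + 1.7 + 1.0 + 2.0) / 9 = 1.4889
σ̂ = s̄ / c₄ = 1.4889 / 0.8862 = 1.6801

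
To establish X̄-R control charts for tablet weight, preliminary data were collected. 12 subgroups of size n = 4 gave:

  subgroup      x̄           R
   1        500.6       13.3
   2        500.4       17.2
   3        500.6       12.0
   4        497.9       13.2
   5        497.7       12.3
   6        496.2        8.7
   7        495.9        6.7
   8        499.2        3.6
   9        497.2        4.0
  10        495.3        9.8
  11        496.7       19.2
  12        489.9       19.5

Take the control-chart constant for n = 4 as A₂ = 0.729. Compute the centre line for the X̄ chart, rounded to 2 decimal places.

X̄̄ = (500.6 + 500.4 + 500.6 + 497.9 + 497.7 + 496.2 + 495.9 + 499.2 + 497.2 + 495.3 + 496.7 + 489.9) / 12 = 5967.6000 / 12 = 497.3000
CL = X̄̄ = 497.3000

497.30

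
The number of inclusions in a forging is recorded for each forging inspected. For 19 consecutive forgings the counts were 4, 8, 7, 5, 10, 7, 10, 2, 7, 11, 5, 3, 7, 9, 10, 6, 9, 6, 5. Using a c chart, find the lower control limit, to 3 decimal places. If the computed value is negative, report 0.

0.000

c̄ = (4 + 8 + 7 + 5 + 10 + 7 + 10 + 2 + 7 + 11 + 5 + 3 + 7 + 9 + 10 + 6 + 9 + 6 + 5) / 19 = 131 / 19 = 6.8947
LCL = c̄ − 3√c̄ = 6.8947 − 3 × 2.6258 = -0.9826 → 0 (cannot be negative)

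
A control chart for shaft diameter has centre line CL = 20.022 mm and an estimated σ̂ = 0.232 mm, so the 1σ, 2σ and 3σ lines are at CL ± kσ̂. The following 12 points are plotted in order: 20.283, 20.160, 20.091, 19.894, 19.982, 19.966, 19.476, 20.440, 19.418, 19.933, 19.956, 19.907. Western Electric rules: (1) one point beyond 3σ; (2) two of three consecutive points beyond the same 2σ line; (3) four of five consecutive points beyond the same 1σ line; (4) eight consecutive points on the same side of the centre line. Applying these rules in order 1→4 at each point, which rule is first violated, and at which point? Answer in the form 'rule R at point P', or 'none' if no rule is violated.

rule 2 at point 9

Zone of each point (C = within 1σ̂, B = 1σ̂–2σ̂, A = 2σ̂–3σ̂, * = beyond 3σ̂; sign = side of CL): 1:+B, 2:+C, 3:+C, 4:-C, 5:-C, 6:-C, 7:-A, 8:+B, 9:-A, 10:-C, 11:-C, 12:-C
Rule 2 (two of three consecutive points beyond the same 2σ limit) is satisfied at point 9.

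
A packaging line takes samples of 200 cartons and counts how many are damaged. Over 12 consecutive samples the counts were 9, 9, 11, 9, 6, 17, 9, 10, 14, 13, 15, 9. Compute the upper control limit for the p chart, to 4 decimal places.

0.1028

p̄ = Σdᵢ / (k·n) = 131 / (12 × 200) = 0.05458
UCL = p̄ + 3·√(p̄(1−p̄)/n) = 0.05458 + 3 × √(0.05458×0.94542/200) = 0.05458 + 3 × 0.01606 = 0.10277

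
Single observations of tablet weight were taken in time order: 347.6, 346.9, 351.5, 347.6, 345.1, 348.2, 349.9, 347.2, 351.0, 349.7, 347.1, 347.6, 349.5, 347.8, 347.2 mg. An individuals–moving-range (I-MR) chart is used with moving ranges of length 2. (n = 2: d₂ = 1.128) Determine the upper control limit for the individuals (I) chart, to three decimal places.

X̄ = (347.6 + 346.9 + 351.5 + 347.6 + 345.1 + 348.2 + 349.9 + 347.2 + 351.0 + 349.7 + 347.1 + 347.6 + 349.5 + 347.8 + 347.2) / 15 = 348.2600
Moving ranges: 0.7, 4.6, 3.9, 2.5, 3.1, 1.7, 2.7, 3.8, 1.3, 2.6, 0.5, 1.9, 1.7, 0.6; M̄R̄ = 31.6000 / 14 = 2.2571
UCL = X̄ + 3·M̄R̄/d₂ = 348.2600 + 3 × 2.2571 / 1.128 = 354.2630

354.263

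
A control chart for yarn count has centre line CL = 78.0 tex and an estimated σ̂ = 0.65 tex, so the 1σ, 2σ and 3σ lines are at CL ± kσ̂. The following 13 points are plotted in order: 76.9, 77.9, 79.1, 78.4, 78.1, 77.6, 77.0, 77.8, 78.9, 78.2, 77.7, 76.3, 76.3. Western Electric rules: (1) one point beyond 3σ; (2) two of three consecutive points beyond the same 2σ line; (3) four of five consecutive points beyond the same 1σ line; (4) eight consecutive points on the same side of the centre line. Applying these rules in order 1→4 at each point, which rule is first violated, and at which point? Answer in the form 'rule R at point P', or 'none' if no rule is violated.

rule 2 at point 13

Zone of each point (C = within 1σ̂, B = 1σ̂–2σ̂, A = 2σ̂–3σ̂, * = beyond 3σ̂; sign = side of CL): 1:-B, 2:-C, 3:+B, 4:+C, 5:+C, 6:-C, 7:-B, 8:-C, 9:+B, 10:+C, 11:-C, 12:-A, 13:-A
Rule 2 (two of three consecutive points beyond the same 2σ limit) is satisfied at point 13.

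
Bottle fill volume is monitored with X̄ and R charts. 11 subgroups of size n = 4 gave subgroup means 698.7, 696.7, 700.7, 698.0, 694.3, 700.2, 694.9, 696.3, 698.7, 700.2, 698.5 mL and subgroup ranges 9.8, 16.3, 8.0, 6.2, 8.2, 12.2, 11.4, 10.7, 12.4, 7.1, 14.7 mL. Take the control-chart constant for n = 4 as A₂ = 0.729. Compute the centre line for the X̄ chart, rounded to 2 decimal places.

X̄̄ = (698.7 + 696.7 + 700.7 + 698.0 + 694.3 + 700.2 + 694.9 + 696.3 + 698.7 + 700.2 + 698.5) / 11 = 7677.2000 / 11 = 697.9273
CL = X̄̄ = 697.9273

697.93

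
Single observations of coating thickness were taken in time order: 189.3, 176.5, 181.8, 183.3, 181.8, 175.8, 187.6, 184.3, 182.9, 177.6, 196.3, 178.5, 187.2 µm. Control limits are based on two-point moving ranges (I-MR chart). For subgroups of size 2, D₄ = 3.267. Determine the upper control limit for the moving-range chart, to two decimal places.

25.62

Moving ranges: 12.8, 5.3, 1.5, 1.5, 6.0, 11.8, 3.3, 1.4, 5.3, 18.7, 17.8, 8.7; M̄R̄ = 94.1000 / 12 = 7.8417
UCL_MR = D₄·M̄R̄ = 3.267 × 7.8417 = 25.6187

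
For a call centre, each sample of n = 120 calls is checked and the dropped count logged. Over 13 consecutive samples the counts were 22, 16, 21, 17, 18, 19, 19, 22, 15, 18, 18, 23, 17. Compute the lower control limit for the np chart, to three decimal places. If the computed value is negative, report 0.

6.889

p̄ = Σdᵢ / (k·n) = 245 / (13 × 120) = 0.15705
LCL = np̄ − 3·√(np̄(1−p̄)) = 18.8462 − 3 × 3.9858 = 6.8889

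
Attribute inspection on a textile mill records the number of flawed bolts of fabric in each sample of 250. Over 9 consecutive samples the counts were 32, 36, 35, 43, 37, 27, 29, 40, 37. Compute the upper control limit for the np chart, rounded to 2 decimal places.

51.59

p̄ = Σdᵢ / (k·n) = 316 / (9 × 250) = 0.14044
UCL = np̄ + 3·√(np̄(1−p̄)) = 35.1111 + 3 × √(35.1111×0.85956) = 35.1111 + 3 × 5.4936 = 51.5920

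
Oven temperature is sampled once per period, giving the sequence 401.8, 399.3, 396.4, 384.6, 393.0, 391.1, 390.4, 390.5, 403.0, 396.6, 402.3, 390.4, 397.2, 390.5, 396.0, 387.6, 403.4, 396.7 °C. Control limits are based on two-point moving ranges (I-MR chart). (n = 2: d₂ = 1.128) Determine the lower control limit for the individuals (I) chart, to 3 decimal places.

X̄ = (401.8 + 399.3 + 396.4 + 384.6 + 393.0 + 391.1 + 390.4 + 390.5 + 403.0 + 396.6 + 402.3 + 390.4 + 397.2 + 390.5 + 396.0 + 387.6 + 403.4 + 396.7) / 18 = 395.0444
Moving ranges: 2.5, 2.9, 11.8, 8.4, 1.9, 0.7, 0.1, 12.5, 6.4, 5.7, 11.9, 6.8, 6.7, 5.5, 8.4, 15.8, 6.7; M̄R̄ = 114.7000 / 17 = 6.7471
LCL = X̄ − 3·M̄R̄/d₂ = 395.0444 − 3 × 6.7471 / 1.128 = 377.1001

377.100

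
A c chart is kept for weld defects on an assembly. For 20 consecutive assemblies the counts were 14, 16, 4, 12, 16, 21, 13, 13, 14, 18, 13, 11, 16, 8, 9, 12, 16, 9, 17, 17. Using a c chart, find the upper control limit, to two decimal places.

c̄ = (14 + 16 + 4 + 12 + 16 + 21 + 13 + 13 + 14 + 18 + 13 + 11 + 16 + 8 + 9 + 12 + 16 + 9 + 17 + 17) / 20 = 269 / 20 = 13.4500
UCL = c̄ + 3√c̄ = 13.4500 + 3 × √13.4500 = 13.4500 + 3 × 3.6674 = 24.4523

24.45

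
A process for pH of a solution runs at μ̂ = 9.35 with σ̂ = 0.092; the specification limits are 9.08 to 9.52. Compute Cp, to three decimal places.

Cp = (USL − LSL) / (6σ̂) = (9.52 − 9.08) / (6 × 0.092) = 0.4400 / 0.5520 = 0.7971

0.797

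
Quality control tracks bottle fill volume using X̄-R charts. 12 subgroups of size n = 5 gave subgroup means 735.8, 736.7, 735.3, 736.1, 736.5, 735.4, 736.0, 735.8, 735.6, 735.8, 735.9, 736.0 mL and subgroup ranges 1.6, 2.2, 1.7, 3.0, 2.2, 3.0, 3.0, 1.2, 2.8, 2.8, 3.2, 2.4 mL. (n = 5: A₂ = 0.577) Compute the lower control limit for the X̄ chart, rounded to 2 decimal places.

734.51

X̄̄ = (735.8 + 736.7 + 735.3 + 736.1 + 736.5 + 735.4 + 736.0 + 735.8 + 735.6 + 735.8 + 735.9 + 736.0) / 12 = 8830.9000 / 12 = 735.9083
R̄ = (1.6 + 2.2 + 1.7 + 3.0 + 2.2 + 3.0 + 3.0 + 1.2 + 2.8 + 2.8 + 3.2 + 2.4) / 12 = 29.1000 / 12 = 2.4250
LCL = X̄̄ − A₂·R̄ = 735.9083 − 0.577 × 2.4250 = 734.5091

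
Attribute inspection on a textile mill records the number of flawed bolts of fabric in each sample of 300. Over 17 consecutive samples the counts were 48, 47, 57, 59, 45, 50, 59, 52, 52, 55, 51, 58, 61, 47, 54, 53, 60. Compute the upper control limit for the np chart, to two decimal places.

p̄ = Σdᵢ / (k·n) = 908 / (17 × 300) = 0.17804
UCL = np̄ + 3·√(np̄(1−p̄)) = 53.4118 + 3 × √(53.4118×0.82196) = 53.4118 + 3 × 6.6259 = 73.2894

73.29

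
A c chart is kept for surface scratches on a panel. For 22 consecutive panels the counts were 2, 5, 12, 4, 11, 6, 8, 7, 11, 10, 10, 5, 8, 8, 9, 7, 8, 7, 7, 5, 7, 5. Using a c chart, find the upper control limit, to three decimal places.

15.504

c̄ = (2 + 5 + 12 + 4 + 11 + 6 + 8 + 7 + 11 + 10 + 10 + 5 + 8 + 8 + 9 + 7 + 8 + 7 + 7 + 5 + 7 + 5) / 22 = 162 / 22 = 7.3636
UCL = c̄ + 3√c̄ = 7.3636 + 3 × √7.3636 = 7.3636 + 3 × 2.7136 = 15.5044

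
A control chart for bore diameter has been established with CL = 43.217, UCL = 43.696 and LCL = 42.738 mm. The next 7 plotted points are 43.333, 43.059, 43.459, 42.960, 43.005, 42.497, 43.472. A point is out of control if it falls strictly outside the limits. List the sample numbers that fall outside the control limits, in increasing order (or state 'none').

Compare each point to [42.738, 43.696]: sample 6 = 42.497 < LCL.

6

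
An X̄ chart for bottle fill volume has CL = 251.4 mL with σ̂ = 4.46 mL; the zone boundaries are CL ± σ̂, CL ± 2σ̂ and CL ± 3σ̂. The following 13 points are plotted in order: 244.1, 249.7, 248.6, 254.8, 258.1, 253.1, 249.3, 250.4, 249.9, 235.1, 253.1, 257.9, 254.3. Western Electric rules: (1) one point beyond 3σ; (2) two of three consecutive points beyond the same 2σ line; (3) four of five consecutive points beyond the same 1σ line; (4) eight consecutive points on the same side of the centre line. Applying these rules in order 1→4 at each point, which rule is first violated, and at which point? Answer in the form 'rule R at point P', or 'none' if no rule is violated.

rule 1 at point 10

Zone of each point (C = within 1σ̂, B = 1σ̂–2σ̂, A = 2σ̂–3σ̂, * = beyond 3σ̂; sign = side of CL): 1:-B, 2:-C, 3:-C, 4:+C, 5:+B, 6:+C, 7:-C, 8:-C, 9:-C, 10:-*, 11:+C, 12:+B, 13:+C
Rule 1 (one point beyond the 3σ limits) is satisfied at point 10.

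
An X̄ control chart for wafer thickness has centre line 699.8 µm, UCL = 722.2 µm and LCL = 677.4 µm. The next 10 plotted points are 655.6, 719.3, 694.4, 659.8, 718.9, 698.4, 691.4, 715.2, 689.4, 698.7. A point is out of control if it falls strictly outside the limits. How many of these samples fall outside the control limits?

Compare each point to [677.4, 722.2]: sample 1 = 655.6 < LCL; sample 4 = 659.8 < LCL.

2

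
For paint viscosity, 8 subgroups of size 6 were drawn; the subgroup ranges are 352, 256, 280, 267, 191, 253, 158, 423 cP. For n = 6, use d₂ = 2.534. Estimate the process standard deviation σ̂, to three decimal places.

107.537

R̄ = (352 + 256 + 280 + 267 + 191 + 253 + 158 + 423) / 8 = 272.5000
σ̂ = R̄ / d₂ = 272.5000 / 2.534 = 107.5375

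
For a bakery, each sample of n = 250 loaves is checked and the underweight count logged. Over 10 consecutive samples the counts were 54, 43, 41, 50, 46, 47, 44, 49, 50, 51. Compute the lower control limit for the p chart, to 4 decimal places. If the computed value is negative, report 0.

p̄ = Σdᵢ / (k·n) = 475 / (10 × 250) = 0.19000
LCL = p̄ − 3·√(p̄(1−p̄)/n) = 0.19000 − 3 × 0.02481 = 0.11557

0.1156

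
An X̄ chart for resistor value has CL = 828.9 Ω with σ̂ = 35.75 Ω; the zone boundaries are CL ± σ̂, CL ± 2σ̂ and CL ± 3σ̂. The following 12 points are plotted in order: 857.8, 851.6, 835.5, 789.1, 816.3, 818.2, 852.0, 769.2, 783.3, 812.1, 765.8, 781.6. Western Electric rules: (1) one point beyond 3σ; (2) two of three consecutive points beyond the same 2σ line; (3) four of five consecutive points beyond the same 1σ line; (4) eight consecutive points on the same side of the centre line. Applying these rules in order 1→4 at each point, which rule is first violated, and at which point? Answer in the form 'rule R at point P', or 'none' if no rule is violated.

Zone of each point (C = within 1σ̂, B = 1σ̂–2σ̂, A = 2σ̂–3σ̂, * = beyond 3σ̂; sign = side of CL): 1:+C, 2:+C, 3:+C, 4:-B, 5:-C, 6:-C, 7:+C, 8:-B, 9:-B, 10:-C, 11:-B, 12:-B
Rule 3 (four of five consecutive points beyond the same 1σ limit) is satisfied at point 12.

rule 3 at point 12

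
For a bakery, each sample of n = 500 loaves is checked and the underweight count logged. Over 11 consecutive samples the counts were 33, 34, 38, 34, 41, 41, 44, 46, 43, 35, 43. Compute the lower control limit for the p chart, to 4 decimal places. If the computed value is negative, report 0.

0.0425

p̄ = Σdᵢ / (k·n) = 432 / (11 × 500) = 0.07855
LCL = p̄ − 3·√(p̄(1−p̄)/n) = 0.07855 − 3 × 0.01203 = 0.04245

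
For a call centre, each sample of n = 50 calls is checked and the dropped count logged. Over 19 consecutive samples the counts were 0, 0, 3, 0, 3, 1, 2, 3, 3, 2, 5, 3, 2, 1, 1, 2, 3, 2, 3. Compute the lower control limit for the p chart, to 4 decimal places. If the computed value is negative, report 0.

p̄ = Σdᵢ / (k·n) = 39 / (19 × 50) = 0.04105
LCL = p̄ − 3·√(p̄(1−p̄)/n) = 0.04105 − 3 × 0.02806 = -0.04313 → 0 (negative, so LCL = 0)

0.0000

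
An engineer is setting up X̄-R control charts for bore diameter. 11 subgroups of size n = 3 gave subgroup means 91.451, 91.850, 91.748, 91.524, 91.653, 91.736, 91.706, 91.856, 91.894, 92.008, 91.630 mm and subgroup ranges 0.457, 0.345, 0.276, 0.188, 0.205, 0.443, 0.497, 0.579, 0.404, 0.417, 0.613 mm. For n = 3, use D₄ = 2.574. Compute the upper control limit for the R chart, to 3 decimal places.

1.035

R̄ = (0.457 + 0.345 + 0.276 + 0.188 + 0.205 + 0.443 + 0.497 + 0.579 + 0.404 + 0.417 + 0.613) / 11 = 4.4240 / 11 = 0.4022
UCL_R = D₄·R̄ = 2.574 × 0.4022 = 1.0352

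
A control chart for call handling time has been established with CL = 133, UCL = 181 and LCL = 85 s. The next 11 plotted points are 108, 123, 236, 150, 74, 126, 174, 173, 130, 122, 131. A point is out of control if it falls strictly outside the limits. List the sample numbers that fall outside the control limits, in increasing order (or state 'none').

3, 5

Compare each point to [85, 181]: sample 3 = 236 > UCL; sample 5 = 74 < LCL.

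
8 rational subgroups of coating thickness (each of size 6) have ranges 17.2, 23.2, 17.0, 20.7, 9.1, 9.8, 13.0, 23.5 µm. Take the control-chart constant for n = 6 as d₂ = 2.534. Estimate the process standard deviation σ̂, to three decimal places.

R̄ = (17.2 + 23.2 + 17.0 + 20.7 + 9.1 + 9.8 + 13.0 + 23.5) / 8 = 16.6875
σ̂ = R̄ / d₂ = 16.6875 / 2.534 = 6.5854

6.585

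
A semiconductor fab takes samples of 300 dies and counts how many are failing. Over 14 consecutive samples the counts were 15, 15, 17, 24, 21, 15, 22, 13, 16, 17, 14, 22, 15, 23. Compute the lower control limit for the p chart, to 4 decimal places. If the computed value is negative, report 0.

p̄ = Σdᵢ / (k·n) = 249 / (14 × 300) = 0.05929
LCL = p̄ − 3·√(p̄(1−p̄)/n) = 0.05929 − 3 × 0.01363 = 0.01838

0.0184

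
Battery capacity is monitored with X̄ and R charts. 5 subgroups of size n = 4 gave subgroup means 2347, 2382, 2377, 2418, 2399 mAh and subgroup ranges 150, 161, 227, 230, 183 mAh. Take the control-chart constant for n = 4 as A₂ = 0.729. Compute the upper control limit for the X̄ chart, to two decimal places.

2523.26

X̄̄ = (2347 + 2382 + 2377 + 2418 + 2399) / 5 = 11923.0000 / 5 = 2384.6000
R̄ = (150 + 161 + 227 + 230 + 183) / 5 = 951.0000 / 5 = 190.2000
UCL = X̄̄ + A₂·R̄ = 2384.6000 + 0.729 × 190.2000 = 2523.2558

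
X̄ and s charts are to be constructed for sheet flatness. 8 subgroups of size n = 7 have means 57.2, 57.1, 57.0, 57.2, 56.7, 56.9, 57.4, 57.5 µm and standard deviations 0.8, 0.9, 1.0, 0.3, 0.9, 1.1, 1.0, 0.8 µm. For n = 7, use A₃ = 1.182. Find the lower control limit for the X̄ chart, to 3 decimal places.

X̄̄ = (57.2 + 57.1 + 57.0 + 57.2 + 56.7 + 56.9 + 57.4 + 57.5) / 8 = 57.1250
s̄ = (0.8 + 0.9 + 1.0 + 0.3 + 0.9 + 1.1 + 1.0 + 0.8) / 8 = 0.8500
LCL = X̄̄ − A₃·s̄ = 57.1250 − 1.182 × 0.8500 = 56.1203

56.120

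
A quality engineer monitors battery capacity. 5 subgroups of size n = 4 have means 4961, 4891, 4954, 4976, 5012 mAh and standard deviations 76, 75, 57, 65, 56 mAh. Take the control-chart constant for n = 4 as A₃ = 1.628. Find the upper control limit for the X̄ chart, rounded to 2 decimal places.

5065.92

X̄̄ = (4961 + 4891 + 4954 + 4976 + 5012) / 5 = 4958.8000
s̄ = (76 + 75 + 57 + 65 + 56) / 5 = 65.8000
UCL = X̄̄ + A₃·s̄ = 4958.8000 + 1.628 × 65.8000 = 5065.9224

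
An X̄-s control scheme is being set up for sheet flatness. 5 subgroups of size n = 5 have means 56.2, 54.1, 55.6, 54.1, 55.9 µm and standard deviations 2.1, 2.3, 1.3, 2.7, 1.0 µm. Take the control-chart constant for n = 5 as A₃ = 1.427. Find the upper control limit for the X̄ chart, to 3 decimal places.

X̄̄ = (56.2 + 54.1 + 55.6 + 54.1 + 55.9) / 5 = 55.1800
s̄ = (2.1 + 2.3 + 1.3 + 2.7 + 1.0) / 5 = 1.8800
UCL = X̄̄ + A₃·s̄ = 55.1800 + 1.427 × 1.8800 = 57.8628

57.863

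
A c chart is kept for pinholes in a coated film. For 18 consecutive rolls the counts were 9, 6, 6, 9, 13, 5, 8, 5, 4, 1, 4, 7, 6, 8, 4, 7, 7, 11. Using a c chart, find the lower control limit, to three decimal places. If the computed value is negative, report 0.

c̄ = (9 + 6 + 6 + 9 + 13 + 5 + 8 + 5 + 4 + 1 + 4 + 7 + 6 + 8 + 4 + 7 + 7 + 11) / 18 = 120 / 18 = 6.6667
LCL = c̄ − 3√c̄ = 6.6667 − 3 × 2.5820 = -1.0793 → 0 (cannot be negative)

0.000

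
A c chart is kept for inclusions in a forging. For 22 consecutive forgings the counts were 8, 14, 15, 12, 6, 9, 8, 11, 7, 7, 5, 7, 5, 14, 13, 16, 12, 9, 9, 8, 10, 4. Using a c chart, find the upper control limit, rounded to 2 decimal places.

c̄ = (8 + 14 + 15 + 12 + 6 + 9 + 8 + 11 + 7 + 7 + 5 + 7 + 5 + 14 + 13 + 16 + 12 + 9 + 9 + 8 + 10 + 4) / 22 = 209 / 22 = 9.5000
UCL = c̄ + 3√c̄ = 9.5000 + 3 × √9.5000 = 9.5000 + 3 × 3.0822 = 18.7466

18.75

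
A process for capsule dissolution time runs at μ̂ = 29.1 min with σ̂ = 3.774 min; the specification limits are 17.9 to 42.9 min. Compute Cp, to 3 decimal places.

Cp = (USL − LSL) / (6σ̂) = (42.9 − 17.9) / (6 × 3.774) = 25.0000 / 22.6440 = 1.1040

1.104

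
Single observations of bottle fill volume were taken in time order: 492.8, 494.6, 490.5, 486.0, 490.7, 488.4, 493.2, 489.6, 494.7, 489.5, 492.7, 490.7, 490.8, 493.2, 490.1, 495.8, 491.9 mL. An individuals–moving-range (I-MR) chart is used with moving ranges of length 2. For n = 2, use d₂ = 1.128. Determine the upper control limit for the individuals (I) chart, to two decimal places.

X̄ = (492.8 + 494.6 + 490.5 + 486.0 + 490.7 + 488.4 + 493.2 + 489.6 + 494.7 + 489.5 + 492.7 + 490.7 + 490.8 + 493.2 + 490.1 + 495.8 + 491.9) / 17 = 491.4824
Moving ranges: 1.8, 4.1, 4.5, 4.7, 2.3, 4.8, 3.6, 5.1, 5.2, 3.2, 2.0, 0.1, 2.4, 3.1, 5.7, 3.9; M̄R̄ = 56.5000 / 16 = 3.5312
UCL = X̄ + 3·M̄R̄/d₂ = 491.4824 + 3 × 3.5312 / 1.128 = 500.8740

500.87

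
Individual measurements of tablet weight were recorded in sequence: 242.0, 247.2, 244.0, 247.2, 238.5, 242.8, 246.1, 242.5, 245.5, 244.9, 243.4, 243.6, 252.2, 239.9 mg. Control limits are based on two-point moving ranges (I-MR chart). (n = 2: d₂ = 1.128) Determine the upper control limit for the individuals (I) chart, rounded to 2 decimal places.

256.08

X̄ = (242.0 + 247.2 + 244.0 + 247.2 + 238.5 + 242.8 + 246.1 + 242.5 + 245.5 + 244.9 + 243.4 + 243.6 + 252.2 + 239.9) / 14 = 244.2714
Moving ranges: 5.2, 3.2, 3.2, 8.7, 4.3, 3.3, 3.6, 3.0, 0.6, 1.5, 0.2, 8.6, 12.3; M̄R̄ = 57.7000 / 13 = 4.4385
UCL = X̄ + 3·M̄R̄/d₂ = 244.2714 + 3 × 4.4385 / 1.128 = 256.0758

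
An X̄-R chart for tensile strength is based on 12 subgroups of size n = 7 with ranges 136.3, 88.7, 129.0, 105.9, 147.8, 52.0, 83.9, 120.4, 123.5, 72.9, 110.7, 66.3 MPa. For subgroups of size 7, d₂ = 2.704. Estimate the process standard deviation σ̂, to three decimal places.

38.135

R̄ = (136.3 + 88.7 + 129.0 + 105.9 + 147.8 + 52.0 + 83.9 + 120.4 + 123.5 + 72.9 + 110.7 + 66.3) / 12 = 103.1167
σ̂ = R̄ / d₂ = 103.1167 / 2.704 = 38.1349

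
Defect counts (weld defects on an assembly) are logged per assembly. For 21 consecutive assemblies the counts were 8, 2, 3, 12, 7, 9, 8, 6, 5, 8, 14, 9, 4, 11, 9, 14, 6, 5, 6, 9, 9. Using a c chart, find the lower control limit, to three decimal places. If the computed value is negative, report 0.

c̄ = (8 + 2 + 3 + 12 + 7 + 9 + 8 + 6 + 5 + 8 + 14 + 9 + 4 + 11 + 9 + 14 + 6 + 5 + 6 + 9 + 9) / 21 = 164 / 21 = 7.8095
LCL = c̄ − 3√c̄ = 7.8095 − 3 × 2.7946 = -0.5741 → 0 (cannot be negative)

0.000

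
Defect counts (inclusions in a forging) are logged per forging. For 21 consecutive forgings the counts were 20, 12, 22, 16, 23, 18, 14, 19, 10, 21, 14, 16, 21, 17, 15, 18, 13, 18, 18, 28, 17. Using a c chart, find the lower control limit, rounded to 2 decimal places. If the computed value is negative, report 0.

c̄ = (20 + 12 + 22 + 16 + 23 + 18 + 14 + 19 + 10 + 21 + 14 + 16 + 21 + 17 + 15 + 18 + 13 + 18 + 18 + 28 + 17) / 21 = 370 / 21 = 17.6190
LCL = c̄ − 3√c̄ = 17.6190 − 3 × 4.1975 = 5.0265

5.03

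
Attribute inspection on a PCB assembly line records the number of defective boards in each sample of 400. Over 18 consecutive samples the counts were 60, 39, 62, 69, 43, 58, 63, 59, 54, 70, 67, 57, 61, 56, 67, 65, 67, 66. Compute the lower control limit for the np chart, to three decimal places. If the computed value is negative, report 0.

p̄ = Σdᵢ / (k·n) = 1083 / (18 × 400) = 0.15042
LCL = np̄ − 3·√(np̄(1−p̄)) = 60.1667 − 3 × 7.1496 = 38.7179

38.718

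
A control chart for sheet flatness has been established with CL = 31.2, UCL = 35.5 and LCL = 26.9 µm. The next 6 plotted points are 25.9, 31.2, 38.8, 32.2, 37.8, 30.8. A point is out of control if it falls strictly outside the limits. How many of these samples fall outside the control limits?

Compare each point to [26.9, 35.5]: sample 1 = 25.9 < LCL; sample 3 = 38.8 > UCL; sample 5 = 37.8 > UCL.

3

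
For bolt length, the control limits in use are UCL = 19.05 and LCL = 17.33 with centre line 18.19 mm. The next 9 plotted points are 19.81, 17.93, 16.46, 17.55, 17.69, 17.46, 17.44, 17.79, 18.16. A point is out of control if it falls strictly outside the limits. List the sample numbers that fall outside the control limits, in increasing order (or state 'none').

Compare each point to [17.33, 19.05]: sample 1 = 19.81 > UCL; sample 3 = 16.46 < LCL.

1, 3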